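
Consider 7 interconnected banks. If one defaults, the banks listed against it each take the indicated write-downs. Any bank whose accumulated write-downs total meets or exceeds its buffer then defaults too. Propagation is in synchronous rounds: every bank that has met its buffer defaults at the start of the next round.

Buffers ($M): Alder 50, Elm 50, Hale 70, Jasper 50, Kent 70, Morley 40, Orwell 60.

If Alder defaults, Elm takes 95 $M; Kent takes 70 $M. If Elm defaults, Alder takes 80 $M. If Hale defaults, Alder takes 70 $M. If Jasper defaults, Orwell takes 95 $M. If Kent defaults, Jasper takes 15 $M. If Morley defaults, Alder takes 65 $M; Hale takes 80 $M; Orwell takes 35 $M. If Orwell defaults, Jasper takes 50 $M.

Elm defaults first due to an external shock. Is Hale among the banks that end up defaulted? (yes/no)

no

Round 1 — Elm defaults (initial).
  Alder: +80 → 80 ≥ 50
Round 2 — Alder defaults.
  Kent: +70 → 70 ≥ 70
Round 3 — Kent defaults.
  Jasper: +15 → 15 < 50
No further defaults.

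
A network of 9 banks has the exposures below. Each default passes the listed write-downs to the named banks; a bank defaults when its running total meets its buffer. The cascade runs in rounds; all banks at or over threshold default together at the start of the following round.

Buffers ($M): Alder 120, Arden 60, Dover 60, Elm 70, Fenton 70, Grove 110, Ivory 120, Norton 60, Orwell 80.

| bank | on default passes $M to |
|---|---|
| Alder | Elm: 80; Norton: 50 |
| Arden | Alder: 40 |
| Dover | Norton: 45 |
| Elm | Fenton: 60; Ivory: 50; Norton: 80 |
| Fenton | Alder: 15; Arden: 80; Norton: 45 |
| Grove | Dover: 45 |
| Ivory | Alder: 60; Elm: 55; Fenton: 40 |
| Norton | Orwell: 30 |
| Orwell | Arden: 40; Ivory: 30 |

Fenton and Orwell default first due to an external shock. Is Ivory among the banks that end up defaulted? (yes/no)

no

Round 1 — Fenton, Orwell default (initial).
  Alder: +15 → 15 < 120
  Arden: +80+40 → 120 ≥ 60
  Ivory: +30 → 30 < 120
  Norton: +45 → 45 < 60
Round 2 — Arden defaults.
  Alder: +40 → 55 < 120
No further defaults.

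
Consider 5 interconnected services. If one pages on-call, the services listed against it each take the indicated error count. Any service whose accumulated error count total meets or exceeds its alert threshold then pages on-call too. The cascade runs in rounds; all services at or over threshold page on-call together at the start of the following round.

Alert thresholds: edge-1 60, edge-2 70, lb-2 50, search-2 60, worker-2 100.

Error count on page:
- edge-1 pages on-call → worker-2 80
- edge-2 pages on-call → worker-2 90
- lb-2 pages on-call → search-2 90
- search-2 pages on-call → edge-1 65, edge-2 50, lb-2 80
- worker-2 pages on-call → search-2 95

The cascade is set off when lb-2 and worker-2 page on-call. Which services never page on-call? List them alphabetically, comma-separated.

Round 1 — lb-2, worker-2 page on-call (initial).
  search-2: +90+95 → 185 ≥ 60
Round 2 — search-2 pages on-call.
  edge-1: +65 → 65 ≥ 60
  edge-2: +50 → 50 < 70
Round 3 — edge-1 pages on-call.
No further pages.

edge-2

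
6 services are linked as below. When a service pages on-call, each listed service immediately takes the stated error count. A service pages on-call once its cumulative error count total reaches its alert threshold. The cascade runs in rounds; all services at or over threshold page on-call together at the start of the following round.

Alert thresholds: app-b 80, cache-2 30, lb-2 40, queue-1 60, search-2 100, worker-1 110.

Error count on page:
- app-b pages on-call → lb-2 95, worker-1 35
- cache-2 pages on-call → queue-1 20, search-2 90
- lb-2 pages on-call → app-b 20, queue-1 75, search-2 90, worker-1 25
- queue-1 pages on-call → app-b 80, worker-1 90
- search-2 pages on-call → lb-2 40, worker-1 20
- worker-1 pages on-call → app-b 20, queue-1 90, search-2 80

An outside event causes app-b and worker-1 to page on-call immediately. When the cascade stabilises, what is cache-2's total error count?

0

Round 1 — app-b, worker-1 page on-call (initial).
  lb-2: +95 → 95 ≥ 40
  queue-1: +90 → 90 ≥ 60
  search-2: +80 → 80 < 100
Round 2 — lb-2, queue-1 page on-call.
  search-2: +90 → 170 ≥ 100
Round 3 — search-2 pages on-call.
No further pages.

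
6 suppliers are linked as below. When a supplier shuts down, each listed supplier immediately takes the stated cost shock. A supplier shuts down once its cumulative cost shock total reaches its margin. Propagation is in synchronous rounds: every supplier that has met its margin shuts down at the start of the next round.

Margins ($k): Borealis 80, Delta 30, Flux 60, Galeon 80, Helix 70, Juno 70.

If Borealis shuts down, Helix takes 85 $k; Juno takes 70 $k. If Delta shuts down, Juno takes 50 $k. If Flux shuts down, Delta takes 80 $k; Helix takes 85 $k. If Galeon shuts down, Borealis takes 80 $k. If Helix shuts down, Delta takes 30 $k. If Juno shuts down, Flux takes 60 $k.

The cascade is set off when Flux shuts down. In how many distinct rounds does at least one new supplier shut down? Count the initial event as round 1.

Round 1 — Flux shuts down (initial).
  Delta: +80 → 80 ≥ 30
  Helix: +85 → 85 ≥ 70
Round 2 — Delta, Helix shut down.
  Juno: +50 → 50 < 70
No further shutdowns.

2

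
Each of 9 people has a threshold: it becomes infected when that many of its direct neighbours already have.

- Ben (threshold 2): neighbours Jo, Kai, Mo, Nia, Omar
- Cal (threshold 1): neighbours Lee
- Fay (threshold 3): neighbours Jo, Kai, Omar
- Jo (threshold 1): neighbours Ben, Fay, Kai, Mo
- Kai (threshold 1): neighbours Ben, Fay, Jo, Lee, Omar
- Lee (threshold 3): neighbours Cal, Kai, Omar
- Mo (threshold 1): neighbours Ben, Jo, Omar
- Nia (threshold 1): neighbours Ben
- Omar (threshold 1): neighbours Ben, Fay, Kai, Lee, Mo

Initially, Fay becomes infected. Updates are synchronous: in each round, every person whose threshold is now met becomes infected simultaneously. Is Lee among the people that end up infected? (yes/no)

Round 1 — Fay becomes infected (initial).
Round 2 — checking thresholds:
  Jo: 1 of 4 neighbours ≥ 1, becomes infected.
  Kai: 1 of 5 neighbours ≥ 1, becomes infected.
  Omar: 1 of 5 neighbours ≥ 1, becomes infected.
Round 3 — checking thresholds:
  Ben: 3 of 5 neighbours ≥ 2, becomes infected.
  Lee: 2 of 3 neighbours < 3, holds.
  Mo: 2 of 3 neighbours ≥ 1, becomes infected.
Round 4 — checking thresholds:
  Lee: 2 of 3 neighbours < 3, holds.
  Nia: 1 of 1 neighbours ≥ 1, becomes infected.
Round 5 — no new infections; cascade stops.

no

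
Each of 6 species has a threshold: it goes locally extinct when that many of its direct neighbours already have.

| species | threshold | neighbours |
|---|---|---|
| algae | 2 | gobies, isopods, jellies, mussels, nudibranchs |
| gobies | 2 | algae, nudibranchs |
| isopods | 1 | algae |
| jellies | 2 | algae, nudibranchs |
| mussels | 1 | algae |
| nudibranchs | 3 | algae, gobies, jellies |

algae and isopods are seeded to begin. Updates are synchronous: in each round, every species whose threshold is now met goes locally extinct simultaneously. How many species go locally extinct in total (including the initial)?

3

Round 1 — algae, isopods go locally extinct (initial).
Round 2 — checking thresholds:
  gobies: 1 of 2 neighbours < 2, holds.
  jellies: 1 of 2 neighbours < 2, holds.
  mussels: 1 of 1 neighbours ≥ 1, goes locally extinct.
  nudibranchs: 1 of 3 neighbours < 3, holds.
Round 3 — no new extinctions; cascade stops.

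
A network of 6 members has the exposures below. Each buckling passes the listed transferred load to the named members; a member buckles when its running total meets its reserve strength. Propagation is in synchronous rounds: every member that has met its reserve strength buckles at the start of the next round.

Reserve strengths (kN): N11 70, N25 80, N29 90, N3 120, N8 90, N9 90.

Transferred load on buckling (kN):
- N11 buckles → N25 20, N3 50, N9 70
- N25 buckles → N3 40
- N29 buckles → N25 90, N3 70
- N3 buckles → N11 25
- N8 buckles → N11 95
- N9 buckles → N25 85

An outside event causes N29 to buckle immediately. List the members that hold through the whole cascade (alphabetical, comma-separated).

Round 1 — N29 buckles (initial).
  N25: +90 → 90 ≥ 80
  N3: +70 → 70 < 120
Round 2 — N25 buckles.
  N3: +40 → 110 < 120
No further bucklings.

N11, N3, N8, N9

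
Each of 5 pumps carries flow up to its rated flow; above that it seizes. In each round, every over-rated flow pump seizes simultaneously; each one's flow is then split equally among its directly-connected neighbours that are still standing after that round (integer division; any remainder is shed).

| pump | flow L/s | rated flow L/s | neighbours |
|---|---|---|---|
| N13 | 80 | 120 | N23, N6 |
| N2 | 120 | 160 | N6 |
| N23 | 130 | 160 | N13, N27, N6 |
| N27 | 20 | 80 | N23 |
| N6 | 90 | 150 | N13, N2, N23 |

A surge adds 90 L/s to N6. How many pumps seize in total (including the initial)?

Round 1 — N6 at 180 > 150. N6 seizes.
  N6 sheds 180 L/s to N13, N2, N23: 60 each.
    N13: 80+60 = 140 > 120
    N2: 120+60 = 180 > 160
    N23: 130+60 = 190 > 160
Round 2 — N13, N2, N23 seize.
  N13 sheds 140 L/s: no online neighbours, lost.
  N2 sheds 180 L/s: no online neighbours, lost.
  N23 sheds 190 L/s to N27: 190 each.
    N27: 20+190 = 210 > 80
Round 3 — N27 seizes.
  N27 sheds 210 L/s: no online neighbours, lost.
No further seizures.

5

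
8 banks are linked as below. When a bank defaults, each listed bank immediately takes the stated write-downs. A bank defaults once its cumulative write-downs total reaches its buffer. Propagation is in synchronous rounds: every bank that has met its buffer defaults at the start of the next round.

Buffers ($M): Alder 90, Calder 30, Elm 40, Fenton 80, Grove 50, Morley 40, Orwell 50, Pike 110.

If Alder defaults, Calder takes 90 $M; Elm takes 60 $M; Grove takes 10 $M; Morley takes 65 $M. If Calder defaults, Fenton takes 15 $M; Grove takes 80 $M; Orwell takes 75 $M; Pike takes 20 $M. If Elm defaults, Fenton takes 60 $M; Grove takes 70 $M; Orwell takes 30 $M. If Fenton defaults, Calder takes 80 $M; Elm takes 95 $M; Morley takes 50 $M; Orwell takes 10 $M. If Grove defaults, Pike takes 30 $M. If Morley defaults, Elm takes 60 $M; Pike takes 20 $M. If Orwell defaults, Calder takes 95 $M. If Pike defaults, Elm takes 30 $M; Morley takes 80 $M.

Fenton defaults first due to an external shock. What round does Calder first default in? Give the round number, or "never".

2

Round 1 — Fenton defaults (initial).
  Calder: +80 → 80 ≥ 30
  Elm: +95 → 95 ≥ 40
  Morley: +50 → 50 ≥ 40
  Orwell: +10 → 10 < 50
Round 2 — Calder, Elm, Morley default.
  Grove: +80+70 → 150 ≥ 50
  Orwell: +75+30 → 115 ≥ 50
  Pike: +20+20 → 40 < 110
Round 3 — Grove, Orwell default.
  Pike: +30 → 70 < 110
No further defaults.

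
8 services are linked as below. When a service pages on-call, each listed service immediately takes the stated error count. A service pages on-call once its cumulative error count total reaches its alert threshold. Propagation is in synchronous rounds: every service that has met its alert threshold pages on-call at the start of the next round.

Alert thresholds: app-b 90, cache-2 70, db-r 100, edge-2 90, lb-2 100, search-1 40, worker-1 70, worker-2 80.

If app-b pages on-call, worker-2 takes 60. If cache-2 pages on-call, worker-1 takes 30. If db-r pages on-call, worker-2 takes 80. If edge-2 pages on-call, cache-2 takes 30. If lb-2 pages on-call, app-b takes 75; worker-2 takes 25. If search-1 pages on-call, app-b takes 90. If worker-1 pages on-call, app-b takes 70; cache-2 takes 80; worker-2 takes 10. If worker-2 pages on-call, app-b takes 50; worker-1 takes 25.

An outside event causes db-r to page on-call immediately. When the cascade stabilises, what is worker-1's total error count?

Round 1 — db-r pages on-call (initial).
  worker-2: +80 → 80 ≥ 80
Round 2 — worker-2 pages on-call.
  app-b: +50 → 50 < 90
  worker-1: +25 → 25 < 70
No further pages.

25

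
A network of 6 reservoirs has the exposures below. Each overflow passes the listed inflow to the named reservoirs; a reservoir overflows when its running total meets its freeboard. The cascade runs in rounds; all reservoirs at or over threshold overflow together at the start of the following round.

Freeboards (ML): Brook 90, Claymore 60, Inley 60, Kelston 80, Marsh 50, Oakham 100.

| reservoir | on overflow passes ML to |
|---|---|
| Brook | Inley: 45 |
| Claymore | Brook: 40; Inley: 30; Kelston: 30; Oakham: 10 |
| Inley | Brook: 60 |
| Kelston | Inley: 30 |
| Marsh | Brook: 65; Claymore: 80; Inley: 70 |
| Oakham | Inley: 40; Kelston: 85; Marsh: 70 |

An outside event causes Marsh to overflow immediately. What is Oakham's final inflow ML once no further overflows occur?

Round 1 — Marsh overflows (initial).
  Brook: +65 → 65 < 90
  Claymore: +80 → 80 ≥ 60
  Inley: +70 → 70 ≥ 60
Round 2 — Claymore, Inley overflow.
  Brook: +40+60 → 165 ≥ 90
  Kelston: +30 → 30 < 80
  Oakham: +10 → 10 < 100
Round 3 — Brook overflows.
No further overflows.

10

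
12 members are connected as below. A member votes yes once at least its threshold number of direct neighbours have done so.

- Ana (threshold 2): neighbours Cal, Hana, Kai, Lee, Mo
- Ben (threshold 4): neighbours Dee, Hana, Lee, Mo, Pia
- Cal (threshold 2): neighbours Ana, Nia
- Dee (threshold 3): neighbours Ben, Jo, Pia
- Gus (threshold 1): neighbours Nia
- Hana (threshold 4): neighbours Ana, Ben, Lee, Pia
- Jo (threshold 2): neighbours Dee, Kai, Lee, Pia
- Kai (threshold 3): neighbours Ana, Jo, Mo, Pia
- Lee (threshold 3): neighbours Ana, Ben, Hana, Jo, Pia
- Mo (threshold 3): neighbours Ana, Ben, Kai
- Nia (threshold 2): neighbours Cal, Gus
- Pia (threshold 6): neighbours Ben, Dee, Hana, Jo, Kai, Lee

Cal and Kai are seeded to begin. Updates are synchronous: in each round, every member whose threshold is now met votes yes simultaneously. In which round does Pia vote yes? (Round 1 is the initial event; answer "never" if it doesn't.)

Round 1 — Cal, Kai vote yes (initial).
Round 2 — checking thresholds:
  Ana: 2 of 5 neighbours ≥ 2, votes yes.
  Jo: 1 of 4 neighbours < 2, not yet.
  Mo: 1 of 3 neighbours < 3, not yet.
  Nia: 1 of 2 neighbours < 2, not yet.
  Pia: 1 of 6 neighbours < 6, not yet.
Round 3 — no new yes votes; cascade stops.

never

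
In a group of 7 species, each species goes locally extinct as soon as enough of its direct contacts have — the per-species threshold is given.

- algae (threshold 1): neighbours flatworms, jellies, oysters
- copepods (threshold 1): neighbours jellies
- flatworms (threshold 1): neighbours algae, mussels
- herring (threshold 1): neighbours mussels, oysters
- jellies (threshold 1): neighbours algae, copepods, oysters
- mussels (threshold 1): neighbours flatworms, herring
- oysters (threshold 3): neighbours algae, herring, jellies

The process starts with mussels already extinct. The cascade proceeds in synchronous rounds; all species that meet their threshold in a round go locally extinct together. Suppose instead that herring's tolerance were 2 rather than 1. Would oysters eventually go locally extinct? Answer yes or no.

no

With herring's tolerance at 2:
Round 1 — mussels goes locally extinct (initial).
Round 2 — checking thresholds:
  flatworms: 1 of 2 neighbours ≥ 1, goes locally extinct.
  herring: 1 of 2 neighbours < 2, holds.
Round 3 — checking thresholds:
  algae: 1 of 3 neighbours ≥ 1, goes locally extinct.
  herring: 1 of 2 neighbours < 2, holds.
Round 4 — checking thresholds:
  herring: 1 of 2 neighbours < 2, holds.
  jellies: 1 of 3 neighbours ≥ 1, goes locally extinct.
  oysters: 1 of 3 neighbours < 3, holds.
Round 5 — checking thresholds:
  copepods: 1 of 1 neighbours ≥ 1, goes locally extinct.
  herring: 1 of 2 neighbours < 2, holds.
  oysters: 2 of 3 neighbours < 3, holds.
Round 6 — no new extinctions; cascade stops.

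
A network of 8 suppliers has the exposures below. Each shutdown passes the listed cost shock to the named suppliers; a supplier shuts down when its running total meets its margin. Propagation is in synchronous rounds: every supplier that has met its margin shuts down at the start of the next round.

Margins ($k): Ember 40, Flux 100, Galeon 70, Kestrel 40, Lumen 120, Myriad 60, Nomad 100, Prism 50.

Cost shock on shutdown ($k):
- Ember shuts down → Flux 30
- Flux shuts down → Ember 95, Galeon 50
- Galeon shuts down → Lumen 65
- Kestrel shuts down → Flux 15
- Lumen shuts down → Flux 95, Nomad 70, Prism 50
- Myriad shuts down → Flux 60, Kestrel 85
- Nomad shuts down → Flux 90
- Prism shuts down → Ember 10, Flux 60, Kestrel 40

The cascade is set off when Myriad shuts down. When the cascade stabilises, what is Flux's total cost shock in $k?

Round 1 — Myriad shuts down (initial).
  Flux: +60 → 60 < 100
  Kestrel: +85 → 85 ≥ 40
Round 2 — Kestrel shuts down.
  Flux: +15 → 75 < 100
No further shutdowns.

75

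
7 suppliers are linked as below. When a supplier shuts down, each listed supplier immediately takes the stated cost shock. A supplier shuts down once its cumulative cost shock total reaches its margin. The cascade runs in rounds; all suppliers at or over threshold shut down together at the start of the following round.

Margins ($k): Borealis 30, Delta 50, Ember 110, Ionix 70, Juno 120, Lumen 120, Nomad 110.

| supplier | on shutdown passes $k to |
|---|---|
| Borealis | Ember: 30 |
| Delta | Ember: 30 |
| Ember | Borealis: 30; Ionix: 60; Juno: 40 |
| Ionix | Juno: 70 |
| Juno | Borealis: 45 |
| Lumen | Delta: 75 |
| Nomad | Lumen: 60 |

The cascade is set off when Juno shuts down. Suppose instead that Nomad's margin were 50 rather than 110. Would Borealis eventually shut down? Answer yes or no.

With Nomad's margin at 50:
Round 1 — Juno shuts down (initial).
  Borealis: +45 → 45 ≥ 30
Round 2 — Borealis shuts down.
  Ember: +30 → 30 < 110
No further shutdowns.

yes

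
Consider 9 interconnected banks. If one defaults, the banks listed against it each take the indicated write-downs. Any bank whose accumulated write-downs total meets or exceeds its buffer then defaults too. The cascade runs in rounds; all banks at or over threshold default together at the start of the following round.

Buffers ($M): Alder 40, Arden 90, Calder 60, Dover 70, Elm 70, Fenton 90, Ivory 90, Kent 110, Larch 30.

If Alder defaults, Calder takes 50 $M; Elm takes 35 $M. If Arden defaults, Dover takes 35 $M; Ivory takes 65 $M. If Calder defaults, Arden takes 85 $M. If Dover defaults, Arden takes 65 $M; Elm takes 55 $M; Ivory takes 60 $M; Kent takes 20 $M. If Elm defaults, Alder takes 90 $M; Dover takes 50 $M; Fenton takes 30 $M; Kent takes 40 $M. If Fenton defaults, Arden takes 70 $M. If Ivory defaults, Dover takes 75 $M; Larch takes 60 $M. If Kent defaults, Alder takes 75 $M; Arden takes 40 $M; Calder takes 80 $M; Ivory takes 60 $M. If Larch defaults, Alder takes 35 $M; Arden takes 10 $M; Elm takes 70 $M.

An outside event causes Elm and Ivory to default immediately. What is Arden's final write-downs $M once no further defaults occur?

Round 1 — Elm, Ivory default (initial).
  Alder: +90 → 90 ≥ 40
  Dover: +50+75 → 125 ≥ 70
  Fenton: +30 → 30 < 90
  Kent: +40 → 40 < 110
  Larch: +60 → 60 ≥ 30
Round 2 — Alder, Dover, Larch default.
  Arden: +65+10 → 75 < 90
  Calder: +50 → 50 < 60
  Kent: +20 → 60 < 110
No further defaults.

75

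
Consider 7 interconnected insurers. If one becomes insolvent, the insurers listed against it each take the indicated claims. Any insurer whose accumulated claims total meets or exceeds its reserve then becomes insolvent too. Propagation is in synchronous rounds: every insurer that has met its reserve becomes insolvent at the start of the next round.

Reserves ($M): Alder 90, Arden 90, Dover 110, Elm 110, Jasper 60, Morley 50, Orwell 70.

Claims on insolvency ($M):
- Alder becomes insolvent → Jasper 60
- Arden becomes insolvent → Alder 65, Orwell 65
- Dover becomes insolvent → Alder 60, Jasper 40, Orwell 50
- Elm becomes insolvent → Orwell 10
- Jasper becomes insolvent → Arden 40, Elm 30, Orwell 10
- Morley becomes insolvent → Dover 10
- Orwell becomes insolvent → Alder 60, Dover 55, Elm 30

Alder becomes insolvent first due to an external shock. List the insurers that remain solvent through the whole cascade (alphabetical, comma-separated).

Arden, Dover, Elm, Morley, Orwell

Round 1 — Alder becomes insolvent (initial).
  Jasper: +60 → 60 ≥ 60
Round 2 — Jasper becomes insolvent.
  Arden: +40 → 40 < 90
  Elm: +30 → 30 < 110
  Orwell: +10 → 10 < 70
No further insolvencies.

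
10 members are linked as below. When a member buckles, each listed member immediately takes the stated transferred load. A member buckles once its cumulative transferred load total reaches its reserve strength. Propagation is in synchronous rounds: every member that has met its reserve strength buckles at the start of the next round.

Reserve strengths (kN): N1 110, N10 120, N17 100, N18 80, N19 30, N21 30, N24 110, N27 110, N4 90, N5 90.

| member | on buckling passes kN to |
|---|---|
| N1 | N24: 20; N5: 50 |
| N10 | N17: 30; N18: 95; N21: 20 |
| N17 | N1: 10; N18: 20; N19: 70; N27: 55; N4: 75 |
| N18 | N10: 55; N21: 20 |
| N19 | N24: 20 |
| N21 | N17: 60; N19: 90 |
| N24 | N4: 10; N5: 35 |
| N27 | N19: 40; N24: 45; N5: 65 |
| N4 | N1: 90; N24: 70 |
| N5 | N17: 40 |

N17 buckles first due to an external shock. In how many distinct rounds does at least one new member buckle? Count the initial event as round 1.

2

Round 1 — N17 buckles (initial).
  N1: +10 → 10 < 110
  N18: +20 → 20 < 80
  N19: +70 → 70 ≥ 30
  N27: +55 → 55 < 110
  N4: +75 → 75 < 90
Round 2 — N19 buckles.
  N24: +20 → 20 < 110
No further bucklings.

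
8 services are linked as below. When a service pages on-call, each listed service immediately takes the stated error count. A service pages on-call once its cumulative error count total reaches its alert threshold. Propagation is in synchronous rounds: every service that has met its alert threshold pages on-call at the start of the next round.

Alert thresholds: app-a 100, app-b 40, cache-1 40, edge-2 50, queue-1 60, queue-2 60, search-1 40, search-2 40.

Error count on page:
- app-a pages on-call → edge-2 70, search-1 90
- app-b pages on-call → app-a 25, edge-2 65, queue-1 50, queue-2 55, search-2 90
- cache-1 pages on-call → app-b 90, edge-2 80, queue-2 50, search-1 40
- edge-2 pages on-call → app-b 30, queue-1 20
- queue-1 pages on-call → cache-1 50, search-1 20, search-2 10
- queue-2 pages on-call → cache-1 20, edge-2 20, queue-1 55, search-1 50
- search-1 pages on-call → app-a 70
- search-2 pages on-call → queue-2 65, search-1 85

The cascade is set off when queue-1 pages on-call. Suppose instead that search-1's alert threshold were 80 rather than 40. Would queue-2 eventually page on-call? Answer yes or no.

With search-1's alert threshold at 80:
Round 1 — queue-1 pages on-call (initial).
  cache-1: +50 → 50 ≥ 40
  search-1: +20 → 20 < 80
  search-2: +10 → 10 < 40
Round 2 — cache-1 pages on-call.
  app-b: +90 → 90 ≥ 40
  edge-2: +80 → 80 ≥ 50
  queue-2: +50 → 50 < 60
  search-1: +40 → 60 < 80
Round 3 — app-b, edge-2 page on-call.
  app-a: +25 → 25 < 100
  queue-2: +55 → 105 ≥ 60
  search-2: +90 → 100 ≥ 40
Round 4 — queue-2, search-2 page on-call.
  search-1: +50+85 → 195 ≥ 80
Round 5 — search-1 pages on-call.
  app-a: +70 → 95 < 100
No further pages.

yes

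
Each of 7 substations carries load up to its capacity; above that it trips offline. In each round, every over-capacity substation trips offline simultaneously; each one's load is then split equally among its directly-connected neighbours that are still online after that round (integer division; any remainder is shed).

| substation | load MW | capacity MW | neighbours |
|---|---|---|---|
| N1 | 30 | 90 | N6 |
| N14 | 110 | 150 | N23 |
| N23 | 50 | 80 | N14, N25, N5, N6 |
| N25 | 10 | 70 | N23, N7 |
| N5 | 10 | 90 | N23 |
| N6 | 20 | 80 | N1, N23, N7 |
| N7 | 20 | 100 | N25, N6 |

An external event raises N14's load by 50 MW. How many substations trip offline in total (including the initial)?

5

Round 1 — N14 at 160 > 150. N14 trips offline.
  N14 sheds 160 MW to N23: 160 each.
    N23: 50+160 = 210 > 80
Round 2 — N23 trips offline.
  N23 sheds 210 MW to N25, N5, N6: 70 each.
    N25: 10+70 = 80 > 70
    N5: 10+70 = 80 ≤ 90
    N6: 20+70 = 90 > 80
Round 3 — N25, N6 trip offline.
  N25 sheds 80 MW to N7: 80 each.
    N7: 20+80 = 100 ≤ 100
  N6 sheds 90 MW to N1, N7: 45 each.
    N1: 30+45 = 75 ≤ 90
    N7: 100+45 = 145 > 100
Round 4 — N7 trips offline.
  N7 sheds 145 MW: no online neighbours, lost.
No further trips.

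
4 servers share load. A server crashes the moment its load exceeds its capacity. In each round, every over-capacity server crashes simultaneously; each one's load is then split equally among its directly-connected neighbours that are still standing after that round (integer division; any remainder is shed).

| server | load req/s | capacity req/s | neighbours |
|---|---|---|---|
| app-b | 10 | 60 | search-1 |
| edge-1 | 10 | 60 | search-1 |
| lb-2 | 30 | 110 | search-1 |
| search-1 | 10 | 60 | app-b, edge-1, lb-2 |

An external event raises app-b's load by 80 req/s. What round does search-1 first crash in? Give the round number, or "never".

2

Round 1 — app-b at 90 > 60. app-b crashes.
  app-b sheds 90 req/s to search-1: 90 each.
    search-1: 10+90 = 100 > 60
Round 2 — search-1 crashes.
  search-1 sheds 100 req/s to edge-1, lb-2: 50 each.
    edge-1: 10+50 = 60 ≤ 60
    lb-2: 30+50 = 80 ≤ 110
No further crashes.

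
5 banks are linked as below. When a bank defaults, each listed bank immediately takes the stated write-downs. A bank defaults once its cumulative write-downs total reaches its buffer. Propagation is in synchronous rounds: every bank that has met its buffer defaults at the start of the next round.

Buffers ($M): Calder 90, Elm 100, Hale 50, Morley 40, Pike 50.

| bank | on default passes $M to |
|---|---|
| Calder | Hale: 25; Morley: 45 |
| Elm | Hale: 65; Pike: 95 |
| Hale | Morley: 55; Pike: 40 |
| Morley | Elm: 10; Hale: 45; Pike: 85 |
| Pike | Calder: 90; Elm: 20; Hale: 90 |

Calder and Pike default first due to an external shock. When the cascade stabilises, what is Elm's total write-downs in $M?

Round 1 — Calder, Pike default (initial).
  Elm: +20 → 20 < 100
  Hale: +25+90 → 115 ≥ 50
  Morley: +45 → 45 ≥ 40
Round 2 — Hale, Morley default.
  Elm: +10 → 30 < 100
No further defaults.

30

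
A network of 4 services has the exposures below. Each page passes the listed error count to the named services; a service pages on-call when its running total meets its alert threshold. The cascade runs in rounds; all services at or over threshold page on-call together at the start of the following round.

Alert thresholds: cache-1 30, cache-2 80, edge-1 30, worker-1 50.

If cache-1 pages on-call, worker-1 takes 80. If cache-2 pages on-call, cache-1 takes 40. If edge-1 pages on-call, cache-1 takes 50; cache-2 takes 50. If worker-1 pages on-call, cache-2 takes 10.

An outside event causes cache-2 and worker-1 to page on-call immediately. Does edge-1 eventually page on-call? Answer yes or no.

Round 1 — cache-2, worker-1 page on-call (initial).
  cache-1: +40 → 40 ≥ 30
Round 2 — cache-1 pages on-call.
No further pages.

no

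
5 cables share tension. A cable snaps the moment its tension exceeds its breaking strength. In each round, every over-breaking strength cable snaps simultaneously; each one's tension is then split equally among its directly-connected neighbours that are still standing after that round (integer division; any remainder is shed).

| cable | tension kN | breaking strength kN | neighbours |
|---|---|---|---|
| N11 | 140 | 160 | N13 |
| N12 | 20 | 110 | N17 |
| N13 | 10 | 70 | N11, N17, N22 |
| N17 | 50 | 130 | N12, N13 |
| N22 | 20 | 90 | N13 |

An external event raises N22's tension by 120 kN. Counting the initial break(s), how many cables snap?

3

Round 1 — N22 at 140 > 90. N22 snaps.
  N22 sheds 140 kN to N13: 140 each.
    N13: 10+140 = 150 > 70
Round 2 — N13 snaps.
  N13 sheds 150 kN to N11, N17: 75 each.
    N11: 140+75 = 215 > 160
    N17: 50+75 = 125 ≤ 130
Round 3 — N11 snaps.
  N11 sheds 215 kN: no online neighbours, lost.
No further breaks.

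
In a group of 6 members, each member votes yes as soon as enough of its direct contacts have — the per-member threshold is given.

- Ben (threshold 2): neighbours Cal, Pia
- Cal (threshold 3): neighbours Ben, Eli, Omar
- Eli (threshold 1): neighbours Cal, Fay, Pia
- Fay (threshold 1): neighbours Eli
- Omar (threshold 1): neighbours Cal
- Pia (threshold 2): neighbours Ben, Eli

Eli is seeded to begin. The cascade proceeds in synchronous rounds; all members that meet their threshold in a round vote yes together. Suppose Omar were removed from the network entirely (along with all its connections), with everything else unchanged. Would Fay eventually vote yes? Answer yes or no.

yes

With Omar removed:
Round 1 — Eli votes yes (initial).
Round 2 — checking thresholds:
  Cal: 1 of 2 neighbours < 3, below threshold.
  Fay: 1 of 1 neighbours ≥ 1, votes yes.
  Pia: 1 of 2 neighbours < 2, below threshold.
Round 3 — no new yes votes; cascade stops.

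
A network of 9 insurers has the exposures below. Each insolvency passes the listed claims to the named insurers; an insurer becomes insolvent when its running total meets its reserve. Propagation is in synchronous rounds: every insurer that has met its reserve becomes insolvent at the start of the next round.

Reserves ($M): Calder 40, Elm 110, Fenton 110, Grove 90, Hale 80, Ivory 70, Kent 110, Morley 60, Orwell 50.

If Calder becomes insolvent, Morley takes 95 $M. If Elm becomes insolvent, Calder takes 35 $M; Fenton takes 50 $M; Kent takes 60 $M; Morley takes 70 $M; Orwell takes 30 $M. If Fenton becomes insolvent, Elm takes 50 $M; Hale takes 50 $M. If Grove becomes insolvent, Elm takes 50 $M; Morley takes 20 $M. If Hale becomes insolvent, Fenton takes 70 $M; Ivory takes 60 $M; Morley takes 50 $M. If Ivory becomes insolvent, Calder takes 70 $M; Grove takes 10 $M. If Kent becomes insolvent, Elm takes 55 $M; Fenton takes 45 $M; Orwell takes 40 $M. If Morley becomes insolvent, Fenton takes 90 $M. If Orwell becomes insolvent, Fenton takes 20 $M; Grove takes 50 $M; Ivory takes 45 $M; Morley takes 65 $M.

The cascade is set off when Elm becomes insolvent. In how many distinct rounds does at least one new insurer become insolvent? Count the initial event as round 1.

Round 1 — Elm becomes insolvent (initial).
  Calder: +35 → 35 < 40
  Fenton: +50 → 50 < 110
  Kent: +60 → 60 < 110
  Morley: +70 → 70 ≥ 60
  Orwell: +30 → 30 < 50
Round 2 — Morley becomes insolvent.
  Fenton: +90 → 140 ≥ 110
Round 3 — Fenton becomes insolvent.
  Hale: +50 → 50 < 80
No further insolvencies.

3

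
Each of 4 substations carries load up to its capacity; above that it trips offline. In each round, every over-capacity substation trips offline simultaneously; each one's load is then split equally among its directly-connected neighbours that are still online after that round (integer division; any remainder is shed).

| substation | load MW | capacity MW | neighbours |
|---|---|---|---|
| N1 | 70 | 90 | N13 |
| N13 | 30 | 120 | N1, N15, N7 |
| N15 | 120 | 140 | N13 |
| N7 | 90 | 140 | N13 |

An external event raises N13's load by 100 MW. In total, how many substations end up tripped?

3

Round 1 — N13 at 130 > 120. N13 trips offline.
  N13 sheds 130 MW to N1, N15, N7: 43 each (1 lost).
    N1: 70+43 = 113 > 90
    N15: 120+43 = 163 > 140
    N7: 90+43 = 133 ≤ 140
Round 2 — N1, N15 trip offline.
  N1 sheds 113 MW: no online neighbours, lost.
  N15 sheds 163 MW: no online neighbours, lost.
No further trips.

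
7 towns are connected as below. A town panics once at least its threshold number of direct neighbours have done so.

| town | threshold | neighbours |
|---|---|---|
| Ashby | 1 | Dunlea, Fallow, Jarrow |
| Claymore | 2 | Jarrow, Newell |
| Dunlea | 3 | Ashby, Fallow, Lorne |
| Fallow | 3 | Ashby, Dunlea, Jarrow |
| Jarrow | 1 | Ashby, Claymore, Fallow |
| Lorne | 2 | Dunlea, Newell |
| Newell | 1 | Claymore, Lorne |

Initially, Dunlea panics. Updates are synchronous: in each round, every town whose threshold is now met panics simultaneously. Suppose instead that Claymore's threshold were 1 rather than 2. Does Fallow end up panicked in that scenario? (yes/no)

yes

With Claymore's threshold at 1:
Round 1 — Dunlea panics (initial).
Round 2 — checking thresholds:
  Ashby: 1 of 3 neighbours ≥ 1, panics.
  Fallow: 1 of 3 neighbours < 3, holds.
  Lorne: 1 of 2 neighbours < 2, holds.
Round 3 — checking thresholds:
  Fallow: 2 of 3 neighbours < 3, holds.
  Jarrow: 1 of 3 neighbours ≥ 1, panics.
  Lorne: 1 of 2 neighbours < 2, holds.
Round 4 — checking thresholds:
  Claymore: 1 of 2 neighbours ≥ 1, panics.
  Fallow: 3 of 3 neighbours ≥ 3, panics.
  Lorne: 1 of 2 neighbours < 2, holds.
Round 5 — checking thresholds:
  Lorne: 1 of 2 neighbours < 2, holds.
  Newell: 1 of 2 neighbours ≥ 1, panics.
Round 6 — checking thresholds:
  Lorne: 2 of 2 neighbours ≥ 2, panics.
Round 7 — no new panics; cascade stops.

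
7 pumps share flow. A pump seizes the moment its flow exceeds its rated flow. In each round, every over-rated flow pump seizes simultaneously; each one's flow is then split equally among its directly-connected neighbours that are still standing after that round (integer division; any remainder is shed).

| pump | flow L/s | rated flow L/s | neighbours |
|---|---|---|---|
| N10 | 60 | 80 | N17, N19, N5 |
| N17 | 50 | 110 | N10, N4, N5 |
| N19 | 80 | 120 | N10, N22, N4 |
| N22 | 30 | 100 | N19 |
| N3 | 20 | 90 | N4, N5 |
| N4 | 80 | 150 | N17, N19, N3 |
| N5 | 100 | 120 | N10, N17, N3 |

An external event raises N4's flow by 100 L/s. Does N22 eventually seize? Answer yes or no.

Round 1 — N4 at 180 > 150. N4 seizes.
  N4 sheds 180 L/s to N17, N19, N3: 60 each.
    N17: 50+60 = 110 ≤ 110
    N19: 80+60 = 140 > 120
    N3: 20+60 = 80 ≤ 90
Round 2 — N19 seizes.
  N19 sheds 140 L/s to N10, N22: 70 each.
    N10: 60+70 = 130 > 80
    N22: 30+70 = 100 ≤ 100
Round 3 — N10 seizes.
  N10 sheds 130 L/s to N17, N5: 65 each.
    N17: 110+65 = 175 > 110
    N5: 100+65 = 165 > 120
Round 4 — N17, N5 seize.
  N17 sheds 175 L/s: no online neighbours, lost.
  N5 sheds 165 L/s to N3: 165 each.
    N3: 80+165 = 245 > 90
Round 5 — N3 seizes.
  N3 sheds 245 L/s: no online neighbours, lost.
No further seizures.

no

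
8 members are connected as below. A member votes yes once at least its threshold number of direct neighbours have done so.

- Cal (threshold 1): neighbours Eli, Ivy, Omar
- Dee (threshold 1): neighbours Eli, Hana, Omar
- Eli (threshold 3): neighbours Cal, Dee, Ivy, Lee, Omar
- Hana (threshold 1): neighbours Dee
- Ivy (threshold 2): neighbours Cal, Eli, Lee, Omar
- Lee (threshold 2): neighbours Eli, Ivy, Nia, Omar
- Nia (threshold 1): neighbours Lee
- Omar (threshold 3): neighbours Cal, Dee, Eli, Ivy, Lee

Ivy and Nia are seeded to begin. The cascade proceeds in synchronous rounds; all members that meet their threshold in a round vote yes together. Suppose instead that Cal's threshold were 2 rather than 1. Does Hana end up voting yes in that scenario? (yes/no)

With Cal's threshold at 2:
Round 1 — Ivy, Nia vote yes (initial).
Round 2 — checking thresholds:
  Cal: 1 of 3 neighbours < 2, holds.
  Eli: 1 of 5 neighbours < 3, holds.
  Lee: 2 of 4 neighbours ≥ 2, votes yes.
  Omar: 1 of 5 neighbours < 3, holds.
Round 3 — no new yes votes; cascade stops.

no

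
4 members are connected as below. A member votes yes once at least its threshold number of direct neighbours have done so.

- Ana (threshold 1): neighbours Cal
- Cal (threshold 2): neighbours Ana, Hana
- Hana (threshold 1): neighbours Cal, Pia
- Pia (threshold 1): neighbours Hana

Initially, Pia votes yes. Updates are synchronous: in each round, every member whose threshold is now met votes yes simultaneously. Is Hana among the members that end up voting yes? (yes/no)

Round 1 — Pia votes yes (initial).
Round 2 — checking thresholds:
  Hana: 1 of 2 neighbours ≥ 1, votes yes.
Round 3 — no new yes votes; cascade stops.

yes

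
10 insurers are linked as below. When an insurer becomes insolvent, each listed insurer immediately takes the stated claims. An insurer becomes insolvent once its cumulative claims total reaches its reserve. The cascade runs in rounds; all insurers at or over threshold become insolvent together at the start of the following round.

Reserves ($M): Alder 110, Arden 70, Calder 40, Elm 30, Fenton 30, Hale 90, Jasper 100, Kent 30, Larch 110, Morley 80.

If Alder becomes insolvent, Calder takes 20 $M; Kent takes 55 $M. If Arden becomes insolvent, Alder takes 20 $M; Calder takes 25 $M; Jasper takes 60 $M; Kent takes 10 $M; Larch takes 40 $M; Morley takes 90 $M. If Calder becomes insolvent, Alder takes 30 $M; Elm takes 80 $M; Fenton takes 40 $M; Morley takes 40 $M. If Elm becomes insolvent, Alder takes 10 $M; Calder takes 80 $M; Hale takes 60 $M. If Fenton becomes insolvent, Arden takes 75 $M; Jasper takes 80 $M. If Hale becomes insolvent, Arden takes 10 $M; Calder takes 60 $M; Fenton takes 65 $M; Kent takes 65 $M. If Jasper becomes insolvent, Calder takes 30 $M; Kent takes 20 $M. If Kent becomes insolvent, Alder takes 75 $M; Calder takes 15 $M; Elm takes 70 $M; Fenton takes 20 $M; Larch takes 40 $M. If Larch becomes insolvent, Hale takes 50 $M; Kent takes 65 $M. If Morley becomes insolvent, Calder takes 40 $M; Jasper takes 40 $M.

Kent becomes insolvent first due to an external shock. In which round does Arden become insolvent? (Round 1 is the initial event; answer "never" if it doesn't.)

5

Round 1 — Kent becomes insolvent (initial).
  Alder: +75 → 75 < 110
  Calder: +15 → 15 < 40
  Elm: +70 → 70 ≥ 30
  Fenton: +20 → 20 < 30
  Larch: +40 → 40 < 110
Round 2 — Elm becomes insolvent.
  Alder: +10 → 85 < 110
  Calder: +80 → 95 ≥ 40
  Hale: +60 → 60 < 90
Round 3 — Calder becomes insolvent.
  Alder: +30 → 115 ≥ 110
  Fenton: +40 → 60 ≥ 30
  Morley: +40 → 40 < 80
Round 4 — Alder, Fenton become insolvent.
  Arden: +75 → 75 ≥ 70
  Jasper: +80 → 80 < 100
Round 5 — Arden becomes insolvent.
  Jasper: +60 → 140 ≥ 100
  Larch: +40 → 80 < 110
  Morley: +90 → 130 ≥ 80
Round 6 — Jasper, Morley become insolvent.
No further insolvencies.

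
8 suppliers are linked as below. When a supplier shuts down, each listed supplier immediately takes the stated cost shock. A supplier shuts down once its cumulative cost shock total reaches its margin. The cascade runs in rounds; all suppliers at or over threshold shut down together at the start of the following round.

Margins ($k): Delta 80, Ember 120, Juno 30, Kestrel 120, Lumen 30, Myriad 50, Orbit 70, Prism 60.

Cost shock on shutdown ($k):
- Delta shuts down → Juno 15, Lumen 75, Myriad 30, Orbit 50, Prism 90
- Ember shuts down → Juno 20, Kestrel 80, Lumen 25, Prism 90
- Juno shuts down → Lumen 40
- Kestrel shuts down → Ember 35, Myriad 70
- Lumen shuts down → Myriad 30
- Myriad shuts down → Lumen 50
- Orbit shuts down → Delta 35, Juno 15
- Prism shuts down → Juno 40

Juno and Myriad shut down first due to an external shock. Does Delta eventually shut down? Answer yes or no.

Round 1 — Juno, Myriad shut down (initial).
  Lumen: +40+50 → 90 ≥ 30
Round 2 — Lumen shuts down.
No further shutdowns.

no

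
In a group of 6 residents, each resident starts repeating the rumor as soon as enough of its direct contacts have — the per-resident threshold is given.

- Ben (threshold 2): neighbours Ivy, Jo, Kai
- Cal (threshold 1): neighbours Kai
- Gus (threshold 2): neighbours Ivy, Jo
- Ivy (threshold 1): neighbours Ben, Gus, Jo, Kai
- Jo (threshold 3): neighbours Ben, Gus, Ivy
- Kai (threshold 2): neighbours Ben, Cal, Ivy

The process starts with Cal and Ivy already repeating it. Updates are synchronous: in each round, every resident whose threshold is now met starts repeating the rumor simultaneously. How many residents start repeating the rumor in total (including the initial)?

4

Round 1 — Cal, Ivy start repeating the rumor (initial).
Round 2 — checking thresholds:
  Ben: 1 of 3 neighbours < 2, holds.
  Gus: 1 of 2 neighbours < 2, holds.
  Jo: 1 of 3 neighbours < 3, holds.
  Kai: 2 of 3 neighbours ≥ 2, starts repeating the rumor.
Round 3 — checking thresholds:
  Ben: 2 of 3 neighbours ≥ 2, starts repeating the rumor.
  Gus: 1 of 2 neighbours < 2, holds.
  Jo: 1 of 3 neighbours < 3, holds.
Round 4 — no new spreads; cascade stops.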